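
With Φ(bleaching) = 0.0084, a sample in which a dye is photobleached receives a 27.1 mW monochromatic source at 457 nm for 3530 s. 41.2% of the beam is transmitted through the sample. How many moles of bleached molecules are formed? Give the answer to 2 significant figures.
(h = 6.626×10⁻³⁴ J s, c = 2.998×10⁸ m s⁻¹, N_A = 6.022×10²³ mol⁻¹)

Photon energy at 457 nm: hc/λ = (6.626×10⁻³⁴)(2.998×10⁸)/(457×10⁻⁹) = 4.347×10⁻¹⁹ J.
Energy delivered: (27.1 mW)(3530 s) = 95.66 J.
Photons incident: 95.66 / 4.347×10⁻¹⁹ = 2.201×10²⁰, i.e. 2.201×10²⁰/6.022×10²³ = 3.655×10⁻⁴ mol.
Fraction absorbed: 1 − 41.2/100 = 0.5880.
Photons absorbed: 0.5880 × 3.655×10⁻⁴ = 2.149×10⁻⁴ mol.
Product: Φ × n_abs = 0.0084 × 2.149×10⁻⁴ = 1.805×10⁻⁶ mol.

1.8×10⁻⁶ mol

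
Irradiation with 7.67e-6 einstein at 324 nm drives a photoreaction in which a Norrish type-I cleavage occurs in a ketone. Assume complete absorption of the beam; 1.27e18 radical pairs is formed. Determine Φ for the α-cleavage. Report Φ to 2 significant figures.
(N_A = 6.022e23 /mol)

Product: 1.27e18 / 6.022e23 = 2.109e-6 mol.
Φ = 2.109e-6 mol / 7.67e-6 mol photons = 0.27.

Φ = 0.27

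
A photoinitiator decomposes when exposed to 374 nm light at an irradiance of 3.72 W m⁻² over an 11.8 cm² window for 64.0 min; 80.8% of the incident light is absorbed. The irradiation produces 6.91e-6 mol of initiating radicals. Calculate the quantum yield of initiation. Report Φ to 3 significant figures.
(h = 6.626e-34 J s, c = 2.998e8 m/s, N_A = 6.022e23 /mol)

Photon energy at 374 nm: hc/λ = (6.626e-34)(2.998e8)/(374e-9) = 5.311e-19 J.
Energy delivered: (3.72 W m⁻²)(11.8e-4 m²)(3840 s) = 16.86 J.
Photons incident: 16.86 / 5.311e-19 = 3.175e19, i.e. 3.175e19/6.022e23 = 5.272e-5 mol.
Photons absorbed: 0.808 × 5.272e-5 = 4.260e-5 mol.
Φ = 6.91e-6 mol / 4.260e-5 mol photons = 0.162.

Φ = 0.162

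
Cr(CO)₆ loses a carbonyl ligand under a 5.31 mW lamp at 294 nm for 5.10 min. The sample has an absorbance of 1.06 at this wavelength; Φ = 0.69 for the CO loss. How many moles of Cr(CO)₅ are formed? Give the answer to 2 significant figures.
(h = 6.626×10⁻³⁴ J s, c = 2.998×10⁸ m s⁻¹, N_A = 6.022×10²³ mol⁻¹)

2.5×10⁻⁶ mol

Photon energy at 294 nm: hc/λ = (6.626×10⁻³⁴)(2.998×10⁸)/(294×10⁻⁹) = 6.757×10⁻¹⁹ J.
Energy delivered: (5.31 mW)(306 s) = 1.625 J.
Photons incident: 1.625 / 6.757×10⁻¹⁹ = 2.405×10¹⁸, i.e. 2.405×10¹⁸/6.022×10²³ = 3.994×10⁻⁶ mol.
Fraction absorbed: 1 − 10^(−1.06) = 0.9129.
Photons absorbed: 0.9129 × 3.994×10⁻⁶ = 3.646×10⁻⁶ mol.
Product: Φ × n_abs = 0.69 × 3.646×10⁻⁶ = 2.516×10⁻⁶ mol.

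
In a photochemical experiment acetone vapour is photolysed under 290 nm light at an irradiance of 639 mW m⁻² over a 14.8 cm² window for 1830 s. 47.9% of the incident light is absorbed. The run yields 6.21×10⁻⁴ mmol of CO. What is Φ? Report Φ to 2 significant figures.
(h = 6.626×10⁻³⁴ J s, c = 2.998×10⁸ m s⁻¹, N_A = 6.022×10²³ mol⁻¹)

Product: 6.21×10⁻⁴ mmol = 6.21×10⁻⁷ mol.
Photon energy at 290 nm: hc/λ = (6.626×10⁻³⁴)(2.998×10⁸)/(290×10⁻⁹) = 6.850×10⁻¹⁹ J.
Energy delivered: (639 mW m⁻²)(14.8×10⁻⁴ m²)(1830 s) = 1.731 J.
Photons incident: 1.731 / 6.850×10⁻¹⁹ = 2.527×10¹⁸, i.e. 2.527×10¹⁸/6.022×10²³ = 4.196×10⁻⁶ mol.
Photons absorbed: 0.479 × 4.196×10⁻⁶ = 2.010×10⁻⁶ mol.
Φ = 6.21×10⁻⁷ mol / 2.010×10⁻⁶ mol photons = 0.31.

Φ = 0.31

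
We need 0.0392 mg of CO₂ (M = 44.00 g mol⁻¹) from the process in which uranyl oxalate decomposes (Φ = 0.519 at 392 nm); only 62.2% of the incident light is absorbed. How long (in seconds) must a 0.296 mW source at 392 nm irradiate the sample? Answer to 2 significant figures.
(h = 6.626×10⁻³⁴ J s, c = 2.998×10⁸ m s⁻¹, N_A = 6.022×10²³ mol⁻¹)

t ≈ 2800 s

Product: 0.0392 mg / 44.00 g mol⁻¹ = 8.909×10⁻⁷ mol.
Photons that must be absorbed: 8.909×10⁻⁷ / 0.519 = 1.717×10⁻⁶ mol.
Incident photons needed: 1.717×10⁻⁶ / 0.622 = 2.760×10⁻⁶ mol.
Photon energy: hc/λ = 5.068×10⁻¹⁹ J; per mole, 3.052×10⁵ J mol⁻¹.
Energy required: 2.760×10⁻⁶ × 3.052×10⁵ = 0.8424 J.
Time: 0.8424 J / 0.000296 W = 2800 s.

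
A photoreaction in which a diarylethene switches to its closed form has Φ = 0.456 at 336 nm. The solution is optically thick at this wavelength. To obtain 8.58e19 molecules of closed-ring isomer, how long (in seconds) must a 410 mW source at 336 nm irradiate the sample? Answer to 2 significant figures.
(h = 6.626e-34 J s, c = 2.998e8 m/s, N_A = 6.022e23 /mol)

t ≈ 270 s

Product: 8.58e19 / 6.022e23 = 1.425e-4 mol.
Photons that must be absorbed: 1.425e-4 / 0.456 = 3.125e-4 mol.
Photon energy: hc/λ = 5.912e-19 J; per mole, 3.560e5 J mol⁻¹.
Energy required: 3.125e-4 × 3.560e5 = 111.3 J.
Time: 111.3 J / 0.41 W = 270 s.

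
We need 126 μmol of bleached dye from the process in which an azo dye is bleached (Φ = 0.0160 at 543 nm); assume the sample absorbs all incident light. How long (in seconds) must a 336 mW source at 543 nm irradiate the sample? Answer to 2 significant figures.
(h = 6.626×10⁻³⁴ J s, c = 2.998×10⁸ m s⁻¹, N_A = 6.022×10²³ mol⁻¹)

t ≈ 5200 s

Product: 126 μmol = 1.26×10⁻⁴ mol.
Photons that must be absorbed: 1.26×10⁻⁴ / 0.0160 = 0.007875 mol.
Photon energy: hc/λ = 3.658×10⁻¹⁹ J; per mole, 2.203×10⁵ J mol⁻¹.
Energy required: 0.007875 × 2.203×10⁵ = 1735 J.
Time: 1735 J / 0.336 W = 5200 s.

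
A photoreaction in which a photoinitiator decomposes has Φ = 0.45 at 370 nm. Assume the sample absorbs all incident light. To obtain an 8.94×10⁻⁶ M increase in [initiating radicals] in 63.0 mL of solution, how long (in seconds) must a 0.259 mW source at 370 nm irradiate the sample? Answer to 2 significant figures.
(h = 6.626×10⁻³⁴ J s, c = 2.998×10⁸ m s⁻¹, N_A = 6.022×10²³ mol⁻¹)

t ≈ 1600 s

Product: (8.94×10⁻⁶ M)(0.063 L) = 5.632×10⁻⁷ mol.
Photons that must be absorbed: 5.632×10⁻⁷ / 0.45 = 1.252×10⁻⁶ mol.
Photon energy: hc/λ = 5.369×10⁻¹⁹ J; per mole, 3.233×10⁵ J mol⁻¹.
Energy required: 1.252×10⁻⁶ × 3.233×10⁵ = 0.4048 J.
Time: 0.4048 J / 0.000259 W = 1600 s.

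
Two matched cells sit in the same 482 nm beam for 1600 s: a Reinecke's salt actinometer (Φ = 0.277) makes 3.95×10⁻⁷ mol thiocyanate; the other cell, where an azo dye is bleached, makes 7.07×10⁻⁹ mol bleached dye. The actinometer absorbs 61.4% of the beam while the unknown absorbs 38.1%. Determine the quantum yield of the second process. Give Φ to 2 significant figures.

Φ = 0.0080

Photons absorbed by the actinometer: 3.95×10⁻⁷ / 0.277 = 1.426×10⁻⁶ mol.
Incident flux: 1.426×10⁻⁶ / 0.614 = 2.322×10⁻⁶ einstein.
Absorbed by unknown: 0.381 × 2.322×10⁻⁶ = 8.847×10⁻⁷ mol.
Φ(unknown) = 7.07×10⁻⁹ / 8.847×10⁻⁷ = 0.0080.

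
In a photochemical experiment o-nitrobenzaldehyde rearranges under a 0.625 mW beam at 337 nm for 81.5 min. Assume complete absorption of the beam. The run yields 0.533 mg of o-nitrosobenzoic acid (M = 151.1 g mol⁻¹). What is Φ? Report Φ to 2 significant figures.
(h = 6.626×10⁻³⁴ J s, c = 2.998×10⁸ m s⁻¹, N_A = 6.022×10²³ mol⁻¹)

Product: 0.533 mg / 151.1 g mol⁻¹ = 3.527×10⁻⁶ mol.
Photon energy at 337 nm: hc/λ = (6.626×10⁻³⁴)(2.998×10⁸)/(337×10⁻⁹) = 5.895×10⁻¹⁹ J.
Energy delivered: (0.625 mW)(4890 s) = 3.056 J.
Photons incident: 3.056 / 5.895×10⁻¹⁹ = 5.184×10¹⁸, i.e. 5.184×10¹⁸/6.022×10²³ = 8.608×10⁻⁶ mol.
Φ = 3.527×10⁻⁶ mol / 8.608×10⁻⁶ mol photons = 0.41.

Φ = 0.41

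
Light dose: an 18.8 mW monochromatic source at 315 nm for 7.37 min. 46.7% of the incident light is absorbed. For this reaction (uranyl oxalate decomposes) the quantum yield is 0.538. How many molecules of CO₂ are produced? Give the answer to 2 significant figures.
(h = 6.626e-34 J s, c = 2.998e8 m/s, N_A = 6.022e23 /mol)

Photon energy at 315 nm: hc/λ = (6.626e-34)(2.998e8)/(315e-9) = 6.306e-19 J.
Energy delivered: (18.8 mW)(442.2 s) = 8.313 J.
Photons incident: 8.313 / 6.306e-19 = 1.318e19, i.e. 1.318e19/6.022e23 = 2.189e-5 mol.
Photons absorbed: 0.467 × 2.189e-5 = 1.022e-5 mol.
Product: Φ × n_abs = 0.538 × 1.022e-5 = 5.498e-6 mol.
As a count: 5.498e-6 × 6.022e23 = 3.3e18.

3.3e18 molecules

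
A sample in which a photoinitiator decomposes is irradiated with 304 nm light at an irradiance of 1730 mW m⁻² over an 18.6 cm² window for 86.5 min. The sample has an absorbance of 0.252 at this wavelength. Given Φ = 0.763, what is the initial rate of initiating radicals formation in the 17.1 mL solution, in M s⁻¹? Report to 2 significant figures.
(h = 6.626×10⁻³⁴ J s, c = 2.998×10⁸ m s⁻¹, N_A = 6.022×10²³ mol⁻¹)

1.6×10⁻⁷ M s⁻¹

Photon energy at 304 nm: hc/λ = (6.626×10⁻³⁴)(2.998×10⁸)/(304×10⁻⁹) = 6.534×10⁻¹⁹ J.
Energy delivered: (1730 mW m⁻²)(18.6×10⁻⁴ m²)(5190 s) = 16.70 J.
Photons incident: 16.70 / 6.534×10⁻¹⁹ = 2.556×10¹⁹, i.e. 2.556×10¹⁹/6.022×10²³ = 4.244×10⁻⁵ mol.
Fraction absorbed: 1 − 10^(−0.252) = 0.4402.
Photons absorbed: 0.4402 × 4.244×10⁻⁵ = 1.868×10⁻⁵ mol.
Product formed: 0.763 × 1.868×10⁻⁵ = 1.425×10⁻⁵ mol.
Rate: 1.425×10⁻⁵ mol / (5190 s × 0.0171 L) = 1.6×10⁻⁷ M s⁻¹.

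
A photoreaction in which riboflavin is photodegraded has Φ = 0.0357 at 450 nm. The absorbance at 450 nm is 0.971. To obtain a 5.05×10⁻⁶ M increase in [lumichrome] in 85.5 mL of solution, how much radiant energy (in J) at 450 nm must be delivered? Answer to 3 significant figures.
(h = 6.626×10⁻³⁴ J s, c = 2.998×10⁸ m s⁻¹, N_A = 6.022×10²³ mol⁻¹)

3.60 J

Product: (5.05×10⁻⁶ M)(0.0855 L) = 4.318×10⁻⁷ mol.
Photons that must be absorbed: 4.318×10⁻⁷ / 0.0357 = 1.210×10⁻⁵ mol.
Fraction absorbed: 1 − 10^(−0.971) = 0.8931.
Incident photons needed: 1.210×10⁻⁵ / 0.8931 = 1.355×10⁻⁵ mol.
Photon energy: hc/λ = 4.414×10⁻¹⁹ J; per mole, 2.658×10⁵ J mol⁻¹.
Energy required: 1.355×10⁻⁵ × 2.658×10⁵ = 3.60 J.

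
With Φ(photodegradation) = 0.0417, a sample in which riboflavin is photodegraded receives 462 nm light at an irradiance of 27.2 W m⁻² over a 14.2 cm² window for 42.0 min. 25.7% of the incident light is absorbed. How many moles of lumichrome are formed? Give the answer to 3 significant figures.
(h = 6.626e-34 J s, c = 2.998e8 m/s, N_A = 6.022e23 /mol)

4.03e-6 mol

Photon energy at 462 nm: hc/λ = (6.626e-34)(2.998e8)/(462e-9) = 4.300e-19 J.
Energy delivered: (27.2 W m⁻²)(14.2e-4 m²)(2520 s) = 97.33 J.
Photons incident: 97.33 / 4.300e-19 = 2.263e20, i.e. 2.263e20/6.022e23 = 3.758e-4 mol.
Photons absorbed: 0.257 × 3.758e-4 = 9.658e-5 mol.
Product: Φ × n_abs = 0.0417 × 9.658e-5 = 4.027e-6 mol.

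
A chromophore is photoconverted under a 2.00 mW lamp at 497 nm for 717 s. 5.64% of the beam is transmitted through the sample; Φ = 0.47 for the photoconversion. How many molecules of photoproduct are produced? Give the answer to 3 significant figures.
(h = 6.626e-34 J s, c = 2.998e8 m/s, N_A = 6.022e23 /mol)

Photon energy at 497 nm: hc/λ = (6.626e-34)(2.998e8)/(497e-9) = 3.997e-19 J.
Energy delivered: (2.00 mW)(717 s) = 1.434 J.
Photons incident: 1.434 / 3.997e-19 = 3.588e18, i.e. 3.588e18/6.022e23 = 5.958e-6 mol.
Fraction absorbed: 1 − 5.64/100 = 0.9436.
Photons absorbed: 0.9436 × 5.958e-6 = 5.622e-6 mol.
Product: Φ × n_abs = 0.47 × 5.622e-6 = 2.642e-6 mol.
As a count: 2.642e-6 × 6.022e23 = 1.59e18.

1.59e18 molecules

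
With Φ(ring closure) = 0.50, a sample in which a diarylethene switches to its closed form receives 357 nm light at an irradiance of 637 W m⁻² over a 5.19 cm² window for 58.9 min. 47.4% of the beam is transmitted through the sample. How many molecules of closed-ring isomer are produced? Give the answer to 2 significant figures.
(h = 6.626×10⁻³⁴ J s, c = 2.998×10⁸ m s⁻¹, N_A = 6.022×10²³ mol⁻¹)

5.5×10²⁰ molecules

Photon energy at 357 nm: hc/λ = (6.626×10⁻³⁴)(2.998×10⁸)/(357×10⁻⁹) = 5.564×10⁻¹⁹ J.
Energy delivered: (637 W m⁻²)(5.19×10⁻⁴ m²)(3534 s) = 1168 J.
Photons incident: 1168 / 5.564×10⁻¹⁹ = 2.099×10²¹, i.e. 2.099×10²¹/6.022×10²³ = 0.003486 mol.
Fraction absorbed: 1 − 47.4/100 = 0.5260.
Photons absorbed: 0.5260 × 0.003486 = 0.001834 mol.
Product: Φ × n_abs = 0.50 × 0.001834 = 9.170×10⁻⁴ mol.
As a count: 9.170×10⁻⁴ × 6.022×10²³ = 5.5×10²⁰.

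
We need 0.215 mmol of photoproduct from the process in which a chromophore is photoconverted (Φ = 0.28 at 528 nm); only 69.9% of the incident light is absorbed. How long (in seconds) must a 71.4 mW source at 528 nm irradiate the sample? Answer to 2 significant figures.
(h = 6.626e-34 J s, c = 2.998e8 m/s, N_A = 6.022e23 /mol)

Product: 0.215 mmol = 2.15e-4 mol.
Photons that must be absorbed: 2.15e-4 / 0.28 = 7.679e-4 mol.
Incident photons needed: 7.679e-4 / 0.699 = 0.001099 mol.
Photon energy: hc/λ = 3.762e-19 J; per mole, 2.265e5 J mol⁻¹.
Energy required: 0.001099 × 2.265e5 = 248.9 J.
Time: 248.9 J / 0.0714 W = 3500 s.

t ≈ 3500 s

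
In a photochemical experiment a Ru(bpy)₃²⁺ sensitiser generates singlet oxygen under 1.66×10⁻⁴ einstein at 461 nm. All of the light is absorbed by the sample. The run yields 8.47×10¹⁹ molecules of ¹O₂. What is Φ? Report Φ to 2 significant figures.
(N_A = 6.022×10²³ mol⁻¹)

Product: 8.47×10¹⁹ / 6.022×10²³ = 1.407×10⁻⁴ mol.
Φ = 1.407×10⁻⁴ mol / 1.66×10⁻⁴ mol photons = 0.85.

Φ = 0.85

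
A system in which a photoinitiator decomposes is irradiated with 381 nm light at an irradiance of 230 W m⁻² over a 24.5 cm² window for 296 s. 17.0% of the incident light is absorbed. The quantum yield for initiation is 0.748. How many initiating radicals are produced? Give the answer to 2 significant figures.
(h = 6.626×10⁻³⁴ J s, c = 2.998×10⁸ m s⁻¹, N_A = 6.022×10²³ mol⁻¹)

4.1×10¹⁹ initiating radicals

Photon energy at 381 nm: hc/λ = (6.626×10⁻³⁴)(2.998×10⁸)/(381×10⁻⁹) = 5.214×10⁻¹⁹ J.
Energy delivered: (230 W m⁻²)(24.5×10⁻⁴ m²)(296 s) = 166.8 J.
Photons incident: 166.8 / 5.214×10⁻¹⁹ = 3.199×10²⁰, i.e. 3.199×10²⁰/6.022×10²³ = 5.312×10⁻⁴ mol.
Photons absorbed: 0.170 × 5.312×10⁻⁴ = 9.030×10⁻⁵ mol.
Product: Φ × n_abs = 0.748 × 9.030×10⁻⁵ = 6.754×10⁻⁵ mol.
As a count: 6.754×10⁻⁵ × 6.022×10²³ = 4.1×10¹⁹.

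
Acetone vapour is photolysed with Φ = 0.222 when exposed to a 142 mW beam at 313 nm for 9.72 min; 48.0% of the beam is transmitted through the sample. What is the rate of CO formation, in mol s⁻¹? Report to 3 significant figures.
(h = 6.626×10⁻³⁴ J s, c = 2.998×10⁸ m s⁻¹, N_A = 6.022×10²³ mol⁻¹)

Photon energy at 313 nm: hc/λ = (6.626×10⁻³⁴)(2.998×10⁸)/(313×10⁻⁹) = 6.347×10⁻¹⁹ J.
Energy delivered: (142 mW)(583.2 s) = 82.81 J.
Photons incident: 82.81 / 6.347×10⁻¹⁹ = 1.305×10²⁰, i.e. 1.305×10²⁰/6.022×10²³ = 2.167×10⁻⁴ mol.
Fraction absorbed: 1 − 48.0/100 = 0.5200.
Photons absorbed: 0.5200 × 2.167×10⁻⁴ = 1.127×10⁻⁴ mol.
Product formed: 0.222 × 1.127×10⁻⁴ = 2.502×10⁻⁵ mol.
Rate: 2.502×10⁻⁵ / 583.2 s = 4.29×10⁻⁸ mol s⁻¹.

4.29×10⁻⁸ mol s⁻¹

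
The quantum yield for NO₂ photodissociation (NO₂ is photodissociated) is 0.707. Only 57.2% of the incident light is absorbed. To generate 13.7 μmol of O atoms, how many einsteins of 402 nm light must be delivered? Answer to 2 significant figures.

Product: 13.7 μmol = 1.37e-5 mol.
Photons that must be absorbed: 1.37e-5 / 0.707 = 1.938e-5 mol.
Incident photons needed: 1.938e-5 / 0.572 = 3.388e-5 mol.

3.4e-5 einstein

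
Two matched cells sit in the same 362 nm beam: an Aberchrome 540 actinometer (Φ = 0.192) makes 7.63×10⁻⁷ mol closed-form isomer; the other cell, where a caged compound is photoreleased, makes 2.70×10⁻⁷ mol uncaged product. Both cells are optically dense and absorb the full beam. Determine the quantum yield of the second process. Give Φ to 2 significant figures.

Photons absorbed by the actinometer: 7.63×10⁻⁷ / 0.192 = 3.974×10⁻⁶ mol.
Φ(unknown) = 2.70×10⁻⁷ / 3.974×10⁻⁶ = 0.068.

Φ = 0.068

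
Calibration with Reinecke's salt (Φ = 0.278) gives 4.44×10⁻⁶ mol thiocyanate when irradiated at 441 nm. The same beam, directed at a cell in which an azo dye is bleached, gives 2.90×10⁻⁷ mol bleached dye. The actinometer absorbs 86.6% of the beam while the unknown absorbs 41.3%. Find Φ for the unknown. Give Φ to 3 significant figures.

Photons absorbed by the actinometer: 4.44×10⁻⁶ / 0.278 = 1.597×10⁻⁵ mol.
Incident flux: 1.597×10⁻⁵ / 0.866 = 1.844×10⁻⁵ einstein.
Absorbed by unknown: 0.413 × 1.844×10⁻⁵ = 7.616×10⁻⁶ mol.
Φ(unknown) = 2.90×10⁻⁷ / 7.616×10⁻⁶ = 0.0381.

Φ = 0.0381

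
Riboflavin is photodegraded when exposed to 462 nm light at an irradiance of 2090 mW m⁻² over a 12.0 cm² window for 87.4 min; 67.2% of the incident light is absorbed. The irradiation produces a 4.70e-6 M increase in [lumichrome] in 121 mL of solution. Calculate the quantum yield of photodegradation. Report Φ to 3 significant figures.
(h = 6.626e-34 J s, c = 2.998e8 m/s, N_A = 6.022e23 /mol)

Product: (4.70e-6 M)(0.121 L) = 5.687e-7 mol.
Photon energy at 462 nm: hc/λ = (6.626e-34)(2.998e8)/(462e-9) = 4.300e-19 J.
Energy delivered: (2090 mW m⁻²)(12.0e-4 m²)(5244 s) = 13.15 J.
Photons incident: 13.15 / 4.300e-19 = 3.058e19, i.e. 3.058e19/6.022e23 = 5.078e-5 mol.
Photons absorbed: 0.672 × 5.078e-5 = 3.412e-5 mol.
Φ = 5.687e-7 mol / 3.412e-5 mol photons = 0.0167.

Φ = 0.0167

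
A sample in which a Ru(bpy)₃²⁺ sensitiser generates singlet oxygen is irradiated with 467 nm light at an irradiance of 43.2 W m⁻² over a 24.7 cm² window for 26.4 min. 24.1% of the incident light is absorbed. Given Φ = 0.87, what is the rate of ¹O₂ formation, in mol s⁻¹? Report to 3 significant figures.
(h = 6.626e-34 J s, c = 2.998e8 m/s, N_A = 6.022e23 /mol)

Photon energy at 467 nm: hc/λ = (6.626e-34)(2.998e8)/(467e-9) = 4.254e-19 J.
Energy delivered: (43.2 W m⁻²)(24.7e-4 m²)(1584 s) = 169.0 J.
Photons incident: 169.0 / 4.254e-19 = 3.973e20, i.e. 3.973e20/6.022e23 = 6.597e-4 mol.
Photons absorbed: 0.241 × 6.597e-4 = 1.590e-4 mol.
Product formed: 0.87 × 1.590e-4 = 1.383e-4 mol.
Rate: 1.383e-4 / 1584 s = 8.73e-8 mol s⁻¹.

8.73e-8 mol s⁻¹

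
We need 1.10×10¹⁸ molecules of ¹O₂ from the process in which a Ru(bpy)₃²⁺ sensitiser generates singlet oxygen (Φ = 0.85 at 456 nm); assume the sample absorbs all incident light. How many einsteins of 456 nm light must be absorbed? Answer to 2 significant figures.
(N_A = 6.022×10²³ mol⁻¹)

2.1×10⁻⁶ einstein

Product: 1.10×10¹⁸ / 6.022×10²³ = 1.827×10⁻⁶ mol.
Photons that must be absorbed: 1.827×10⁻⁶ / 0.85 = 2.149×10⁻⁶ mol.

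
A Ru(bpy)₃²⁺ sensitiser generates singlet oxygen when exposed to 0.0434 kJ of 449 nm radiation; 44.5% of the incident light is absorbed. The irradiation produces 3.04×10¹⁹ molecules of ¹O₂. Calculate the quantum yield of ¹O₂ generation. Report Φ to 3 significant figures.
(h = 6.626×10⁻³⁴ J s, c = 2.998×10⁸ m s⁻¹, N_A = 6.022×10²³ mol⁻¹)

Product: 3.04×10¹⁹ / 6.022×10²³ = 5.048×10⁻⁵ mol.
Photon energy at 449 nm: hc/λ = (6.626×10⁻³⁴)(2.998×10⁸)/(449×10⁻⁹) = 4.424×10⁻¹⁹ J.
Incident energy: 0.0434 kJ = 43.4 J.
Photons incident: 43.4 / 4.424×10⁻¹⁹ = 9.810×10¹⁹, i.e. 9.810×10¹⁹/6.022×10²³ = 1.629×10⁻⁴ mol.
Photons absorbed: 0.445 × 1.629×10⁻⁴ = 7.249×10⁻⁵ mol.
Φ = 5.048×10⁻⁵ mol / 7.249×10⁻⁵ mol photons = 0.696.

Φ = 0.696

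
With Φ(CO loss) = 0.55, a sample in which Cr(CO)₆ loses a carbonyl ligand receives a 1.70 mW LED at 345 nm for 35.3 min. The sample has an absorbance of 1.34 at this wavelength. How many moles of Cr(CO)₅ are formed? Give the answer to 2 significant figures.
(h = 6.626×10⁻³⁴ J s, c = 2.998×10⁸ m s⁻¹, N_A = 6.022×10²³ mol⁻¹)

5.5×10⁻⁶ mol

Photon energy at 345 nm: hc/λ = (6.626×10⁻³⁴)(2.998×10⁸)/(345×10⁻⁹) = 5.758×10⁻¹⁹ J.
Energy delivered: (1.70 mW)(2118 s) = 3.601 J.
Photons incident: 3.601 / 5.758×10⁻¹⁹ = 6.254×10¹⁸, i.e. 6.254×10¹⁸/6.022×10²³ = 1.039×10⁻⁵ mol.
Fraction absorbed: 1 − 10^(−1.34) = 0.9543.
Photons absorbed: 0.9543 × 1.039×10⁻⁵ = 9.915×10⁻⁶ mol.
Product: Φ × n_abs = 0.55 × 9.915×10⁻⁶ = 5.453×10⁻⁶ mol.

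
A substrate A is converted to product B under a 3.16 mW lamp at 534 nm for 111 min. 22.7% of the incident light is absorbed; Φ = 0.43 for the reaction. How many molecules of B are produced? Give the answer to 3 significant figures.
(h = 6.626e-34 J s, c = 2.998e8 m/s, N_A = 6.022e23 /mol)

Photon energy at 534 nm: hc/λ = (6.626e-34)(2.998e8)/(534e-9) = 3.720e-19 J.
Energy delivered: (3.16 mW)(6660 s) = 21.05 J.
Photons incident: 21.05 / 3.720e-19 = 5.659e19, i.e. 5.659e19/6.022e23 = 9.397e-5 mol.
Photons absorbed: 0.227 × 9.397e-5 = 2.133e-5 mol.
Product: Φ × n_abs = 0.43 × 2.133e-5 = 9.172e-6 mol.
As a count: 9.172e-6 × 6.022e23 = 5.52e18.

5.52e18 molecules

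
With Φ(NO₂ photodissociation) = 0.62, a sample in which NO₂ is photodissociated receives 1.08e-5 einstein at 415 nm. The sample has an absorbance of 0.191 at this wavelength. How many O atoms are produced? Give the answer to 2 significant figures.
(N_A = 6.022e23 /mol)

1.4e18 atoms

Fraction absorbed: 1 − 10^(−0.191) = 0.3558.
Photons absorbed: 0.3558 × 1.08e-5 = 3.843e-6 mol.
Product: Φ × n_abs = 0.62 × 3.843e-6 = 2.383e-6 mol.
As a count: 2.383e-6 × 6.022e23 = 1.4e18.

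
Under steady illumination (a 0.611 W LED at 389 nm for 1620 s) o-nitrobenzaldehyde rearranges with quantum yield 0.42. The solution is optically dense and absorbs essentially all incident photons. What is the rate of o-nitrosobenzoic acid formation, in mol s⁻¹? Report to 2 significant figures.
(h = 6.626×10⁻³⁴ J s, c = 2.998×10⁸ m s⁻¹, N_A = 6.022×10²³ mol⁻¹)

8.3×10⁻⁷ mol s⁻¹

Photon energy at 389 nm: hc/λ = (6.626×10⁻³⁴)(2.998×10⁸)/(389×10⁻⁹) = 5.107×10⁻¹⁹ J.
Energy delivered: (0.611 W)(1620 s) = 989.8 J.
Photons incident: 989.8 / 5.107×10⁻¹⁹ = 1.938×10²¹, i.e. 1.938×10²¹/6.022×10²³ = 0.003218 mol.
Product formed: 0.42 × 0.003218 = 0.001352 mol.
Rate: 0.001352 / 1620 s = 8.3×10⁻⁷ mol s⁻¹.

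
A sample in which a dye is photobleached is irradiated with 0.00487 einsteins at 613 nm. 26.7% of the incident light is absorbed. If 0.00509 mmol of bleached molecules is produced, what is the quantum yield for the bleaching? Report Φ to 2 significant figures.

Φ = 0.0039

Product: 0.00509 mmol = 5.09×10⁻⁶ mol.
Photons absorbed: 0.267 × 0.00487 = 0.001300 mol.
Φ = 5.09×10⁻⁶ mol / 0.001300 mol photons = 0.0039.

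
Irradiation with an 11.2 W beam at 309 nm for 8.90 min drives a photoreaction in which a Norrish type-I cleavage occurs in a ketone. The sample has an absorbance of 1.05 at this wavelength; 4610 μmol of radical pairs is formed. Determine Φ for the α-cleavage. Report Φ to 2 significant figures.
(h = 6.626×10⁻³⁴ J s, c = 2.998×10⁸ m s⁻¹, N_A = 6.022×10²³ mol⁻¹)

Φ = 0.33

Product: 4610 μmol = 0.00461 mol.
Photon energy at 309 nm: hc/λ = (6.626×10⁻³⁴)(2.998×10⁸)/(309×10⁻⁹) = 6.429×10⁻¹⁹ J.
Energy delivered: (11.2 W)(534 s) = 5981 J.
Photons incident: 5981 / 6.429×10⁻¹⁹ = 9.303×10²¹, i.e. 9.303×10²¹/6.022×10²³ = 0.01545 mol.
Fraction absorbed: 1 − 10^(−1.05) = 0.9109.
Photons absorbed: 0.9109 × 0.01545 = 0.01407 mol.
Φ = 0.00461 mol / 0.01407 mol photons = 0.33.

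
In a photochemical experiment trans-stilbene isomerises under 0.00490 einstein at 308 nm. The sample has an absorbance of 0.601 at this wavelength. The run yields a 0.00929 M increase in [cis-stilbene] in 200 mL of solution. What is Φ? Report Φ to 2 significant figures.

Φ = 0.51

Product: (0.00929 M)(0.2 L) = 0.001858 mol.
Fraction absorbed: 1 − 10^(−0.601) = 0.7494.
Photons absorbed: 0.7494 × 0.00490 = 0.003672 mol.
Φ = 0.001858 mol / 0.003672 mol photons = 0.51.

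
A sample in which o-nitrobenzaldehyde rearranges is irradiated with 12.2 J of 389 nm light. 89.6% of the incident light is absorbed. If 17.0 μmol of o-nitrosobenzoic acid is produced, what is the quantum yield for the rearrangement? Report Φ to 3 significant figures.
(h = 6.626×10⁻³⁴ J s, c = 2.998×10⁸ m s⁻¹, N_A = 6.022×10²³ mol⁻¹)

Product: 17.0 μmol = 1.70×10⁻⁵ mol.
Photon energy at 389 nm: hc/λ = (6.626×10⁻³⁴)(2.998×10⁸)/(389×10⁻⁹) = 5.107×10⁻¹⁹ J.
Photons incident: 12.2 / 5.107×10⁻¹⁹ = 2.389×10¹⁹, i.e. 2.389×10¹⁹/6.022×10²³ = 3.967×10⁻⁵ mol.
Photons absorbed: 0.896 × 3.967×10⁻⁵ = 3.554×10⁻⁵ mol.
Φ = 1.70×10⁻⁵ mol / 3.554×10⁻⁵ mol photons = 0.478.

Φ = 0.478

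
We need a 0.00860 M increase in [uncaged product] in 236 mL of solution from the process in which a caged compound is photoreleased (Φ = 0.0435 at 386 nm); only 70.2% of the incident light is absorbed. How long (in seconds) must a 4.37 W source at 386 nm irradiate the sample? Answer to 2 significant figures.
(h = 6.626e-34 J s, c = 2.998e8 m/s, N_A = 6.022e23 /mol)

t ≈ 4700 s

Product: (0.00860 M)(0.236 L) = 0.002030 mol.
Photons that must be absorbed: 0.002030 / 0.0435 = 0.04667 mol.
Incident photons needed: 0.04667 / 0.702 = 0.06648 mol.
Photon energy: hc/λ = 5.146e-19 J; per mole, 3.099e5 J mol⁻¹.
Energy required: 0.06648 × 3.099e5 = 2.060e4 J.
Time: 2.060e4 J / 4.37 W = 4700 s.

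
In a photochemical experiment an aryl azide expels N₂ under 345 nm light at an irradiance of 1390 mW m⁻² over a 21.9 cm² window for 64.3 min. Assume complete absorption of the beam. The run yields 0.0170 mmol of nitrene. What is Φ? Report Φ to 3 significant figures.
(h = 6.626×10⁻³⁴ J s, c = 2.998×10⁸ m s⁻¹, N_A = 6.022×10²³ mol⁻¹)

Φ = 0.502

Product: 0.0170 mmol = 1.70×10⁻⁵ mol.
Photon energy at 345 nm: hc/λ = (6.626×10⁻³⁴)(2.998×10⁸)/(345×10⁻⁹) = 5.758×10⁻¹⁹ J.
Energy delivered: (1390 mW m⁻²)(21.9×10⁻⁴ m²)(3858 s) = 11.74 J.
Photons incident: 11.74 / 5.758×10⁻¹⁹ = 2.039×10¹⁹, i.e. 2.039×10¹⁹/6.022×10²³ = 3.386×10⁻⁵ mol.
Φ = 1.70×10⁻⁵ mol / 3.386×10⁻⁵ mol photons = 0.502.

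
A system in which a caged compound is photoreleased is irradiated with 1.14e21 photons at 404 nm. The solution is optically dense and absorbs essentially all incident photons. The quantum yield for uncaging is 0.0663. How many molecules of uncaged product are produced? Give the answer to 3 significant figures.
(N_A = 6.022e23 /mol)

7.56e19 molecules

Moles of photons: 1.14e21 / 6.022e23 = 0.001893 mol.
Product: Φ × n_abs = 0.0663 × 0.001893 = 1.255e-4 mol.
As a count: 1.255e-4 × 6.022e23 = 7.56e19.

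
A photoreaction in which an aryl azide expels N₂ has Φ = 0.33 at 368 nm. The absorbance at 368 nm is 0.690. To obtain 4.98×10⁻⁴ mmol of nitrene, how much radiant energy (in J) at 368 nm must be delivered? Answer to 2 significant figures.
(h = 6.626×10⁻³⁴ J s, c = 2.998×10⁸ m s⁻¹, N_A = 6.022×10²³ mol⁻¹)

0.62 J

Product: 4.98×10⁻⁴ mmol = 4.98×10⁻⁷ mol.
Photons that must be absorbed: 4.98×10⁻⁷ / 0.33 = 1.509×10⁻⁶ mol.
Fraction absorbed: 1 − 10^(−0.690) = 0.7958.
Incident photons needed: 1.509×10⁻⁶ / 0.7958 = 1.896×10⁻⁶ mol.
Photon energy: hc/λ = 5.398×10⁻¹⁹ J; per mole, 3.251×10⁵ J mol⁻¹.
Energy required: 1.896×10⁻⁶ × 3.251×10⁵ = 0.62 J.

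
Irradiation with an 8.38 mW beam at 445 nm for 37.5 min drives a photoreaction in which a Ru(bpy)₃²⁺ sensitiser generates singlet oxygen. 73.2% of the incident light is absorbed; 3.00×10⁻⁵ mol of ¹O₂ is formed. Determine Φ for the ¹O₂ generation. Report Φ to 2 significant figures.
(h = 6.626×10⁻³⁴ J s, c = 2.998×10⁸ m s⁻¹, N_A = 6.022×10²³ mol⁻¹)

Φ = 0.58

Photon energy at 445 nm: hc/λ = (6.626×10⁻³⁴)(2.998×10⁸)/(445×10⁻⁹) = 4.464×10⁻¹⁹ J.
Energy delivered: (8.38 mW)(2250 s) = 18.86 J.
Photons incident: 18.86 / 4.464×10⁻¹⁹ = 4.225×10¹⁹, i.e. 4.225×10¹⁹/6.022×10²³ = 7.016×10⁻⁵ mol.
Photons absorbed: 0.732 × 7.016×10⁻⁵ = 5.136×10⁻⁵ mol.
Φ = 3.00×10⁻⁵ mol / 5.136×10⁻⁵ mol photons = 0.58.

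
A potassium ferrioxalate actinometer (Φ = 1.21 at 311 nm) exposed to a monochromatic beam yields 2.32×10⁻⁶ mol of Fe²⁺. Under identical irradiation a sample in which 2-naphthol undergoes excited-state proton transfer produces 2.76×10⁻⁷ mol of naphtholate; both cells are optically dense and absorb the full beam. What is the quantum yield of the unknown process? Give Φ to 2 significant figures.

Φ = 0.14

Photons absorbed by the actinometer: 2.32×10⁻⁶ / 1.21 = 1.917×10⁻⁶ mol.
Φ(unknown) = 2.76×10⁻⁷ / 1.917×10⁻⁶ = 0.14.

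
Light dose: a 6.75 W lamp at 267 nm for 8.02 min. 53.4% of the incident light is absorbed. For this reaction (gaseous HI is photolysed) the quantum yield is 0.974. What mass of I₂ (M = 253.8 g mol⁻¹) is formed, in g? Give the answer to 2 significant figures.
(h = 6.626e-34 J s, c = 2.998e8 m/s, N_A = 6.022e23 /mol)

Photon energy at 267 nm: hc/λ = (6.626e-34)(2.998e8)/(267e-9) = 7.440e-19 J.
Energy delivered: (6.75 W)(481.2 s) = 3248 J.
Photons incident: 3248 / 7.440e-19 = 4.366e21, i.e. 4.366e21/6.022e23 = 0.007250 mol.
Photons absorbed: 0.534 × 0.007250 = 0.003872 mol.
Product: Φ × n_abs = 0.974 × 0.003872 = 0.003771 mol.
Mass: 0.003771 × 253.8 = 0.9571 g = 0.96 g.

0.96 g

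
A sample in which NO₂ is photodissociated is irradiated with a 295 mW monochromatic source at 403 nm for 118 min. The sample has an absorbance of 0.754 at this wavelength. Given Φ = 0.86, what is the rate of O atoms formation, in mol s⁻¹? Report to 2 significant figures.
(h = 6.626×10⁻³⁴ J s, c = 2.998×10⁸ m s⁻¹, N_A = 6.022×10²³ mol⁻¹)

Photon energy at 403 nm: hc/λ = (6.626×10⁻³⁴)(2.998×10⁸)/(403×10⁻⁹) = 4.929×10⁻¹⁹ J.
Energy delivered: (295 mW)(7080 s) = 2089 J.
Photons incident: 2089 / 4.929×10⁻¹⁹ = 4.238×10²¹, i.e. 4.238×10²¹/6.022×10²³ = 0.007038 mol.
Fraction absorbed: 1 − 10^(−0.754) = 0.8238.
Photons absorbed: 0.8238 × 0.007038 = 0.005798 mol.
Product formed: 0.86 × 0.005798 = 0.004986 mol.
Rate: 0.004986 / 7080 s = 7.0×10⁻⁷ mol s⁻¹.

7.0×10⁻⁷ mol s⁻¹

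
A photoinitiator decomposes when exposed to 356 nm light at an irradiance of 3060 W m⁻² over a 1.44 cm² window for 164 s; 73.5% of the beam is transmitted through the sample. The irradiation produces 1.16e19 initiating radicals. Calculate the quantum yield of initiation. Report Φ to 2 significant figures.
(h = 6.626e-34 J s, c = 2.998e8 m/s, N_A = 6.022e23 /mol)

Φ = 0.34

Product: 1.16e19 / 6.022e23 = 1.926e-5 mol.
Photon energy at 356 nm: hc/λ = (6.626e-34)(2.998e8)/(356e-9) = 5.580e-19 J.
Energy delivered: (3060 W m⁻²)(1.44e-4 m²)(164 s) = 72.26 J.
Photons incident: 72.26 / 5.580e-19 = 1.295e20, i.e. 1.295e20/6.022e23 = 2.150e-4 mol.
Fraction absorbed: 1 − 73.5/100 = 0.2650.
Photons absorbed: 0.2650 × 2.150e-4 = 5.698e-5 mol.
Φ = 1.926e-5 mol / 5.698e-5 mol photons = 0.34.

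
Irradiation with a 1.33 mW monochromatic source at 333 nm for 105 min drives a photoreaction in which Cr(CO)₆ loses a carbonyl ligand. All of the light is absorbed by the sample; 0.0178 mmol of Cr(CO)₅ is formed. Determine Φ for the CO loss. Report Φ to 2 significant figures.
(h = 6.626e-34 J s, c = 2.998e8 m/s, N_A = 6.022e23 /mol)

Product: 0.0178 mmol = 1.78e-5 mol.
Photon energy at 333 nm: hc/λ = (6.626e-34)(2.998e8)/(333e-9) = 5.965e-19 J.
Energy delivered: (1.33 mW)(6300 s) = 8.379 J.
Photons incident: 8.379 / 5.965e-19 = 1.405e19, i.e. 1.405e19/6.022e23 = 2.333e-5 mol.
Φ = 1.78e-5 mol / 2.333e-5 mol photons = 0.76.

Φ = 0.76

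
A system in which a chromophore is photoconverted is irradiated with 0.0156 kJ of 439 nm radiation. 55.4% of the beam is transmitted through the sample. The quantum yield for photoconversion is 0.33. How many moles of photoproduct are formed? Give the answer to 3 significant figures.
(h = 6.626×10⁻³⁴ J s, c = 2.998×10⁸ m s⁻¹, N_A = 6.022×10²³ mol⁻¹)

8.43×10⁻⁶ mol

Photon energy at 439 nm: hc/λ = (6.626×10⁻³⁴)(2.998×10⁸)/(439×10⁻⁹) = 4.525×10⁻¹⁹ J.
Incident energy: 0.0156 kJ = 15.6 J.
Photons incident: 15.6 / 4.525×10⁻¹⁹ = 3.448×10¹⁹, i.e. 3.448×10¹⁹/6.022×10²³ = 5.726×10⁻⁵ mol.
Fraction absorbed: 1 − 55.4/100 = 0.4460.
Photons absorbed: 0.4460 × 5.726×10⁻⁵ = 2.554×10⁻⁵ mol.
Product: Φ × n_abs = 0.33 × 2.554×10⁻⁵ = 8.428×10⁻⁶ mol.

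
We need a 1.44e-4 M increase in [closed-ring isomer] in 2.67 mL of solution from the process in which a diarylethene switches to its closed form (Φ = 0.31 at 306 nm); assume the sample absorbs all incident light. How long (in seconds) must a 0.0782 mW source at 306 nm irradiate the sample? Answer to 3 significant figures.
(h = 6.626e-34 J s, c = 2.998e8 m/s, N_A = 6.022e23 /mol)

Product: (1.44e-4 M)(0.00267 L) = 3.845e-7 mol.
Photons that must be absorbed: 3.845e-7 / 0.31 = 1.240e-6 mol.
Photon energy: hc/λ = 6.492e-19 J; per mole, 3.909e5 J mol⁻¹.
Energy required: 1.240e-6 × 3.909e5 = 0.4847 J.
Time: 0.4847 J / 7.82e-05 W = 6200 s.

t ≈ 6200 s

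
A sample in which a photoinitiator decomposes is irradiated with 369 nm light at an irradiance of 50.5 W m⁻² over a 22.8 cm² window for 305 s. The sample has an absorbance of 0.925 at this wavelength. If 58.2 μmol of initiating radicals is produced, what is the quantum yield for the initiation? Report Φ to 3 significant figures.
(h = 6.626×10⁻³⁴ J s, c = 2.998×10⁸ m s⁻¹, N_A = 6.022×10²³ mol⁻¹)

Φ = 0.610

Product: 58.2 μmol = 5.82×10⁻⁵ mol.
Photon energy at 369 nm: hc/λ = (6.626×10⁻³⁴)(2.998×10⁸)/(369×10⁻⁹) = 5.383×10⁻¹⁹ J.
Energy delivered: (50.5 W m⁻²)(22.8×10⁻⁴ m²)(305 s) = 35.12 J.
Photons incident: 35.12 / 5.383×10⁻¹⁹ = 6.524×10¹⁹, i.e. 6.524×10¹⁹/6.022×10²³ = 1.083×10⁻⁴ mol.
Fraction absorbed: 1 − 10^(−0.925) = 0.8811.
Photons absorbed: 0.8811 × 1.083×10⁻⁴ = 9.542×10⁻⁵ mol.
Φ = 5.82×10⁻⁵ mol / 9.542×10⁻⁵ mol photons = 0.610.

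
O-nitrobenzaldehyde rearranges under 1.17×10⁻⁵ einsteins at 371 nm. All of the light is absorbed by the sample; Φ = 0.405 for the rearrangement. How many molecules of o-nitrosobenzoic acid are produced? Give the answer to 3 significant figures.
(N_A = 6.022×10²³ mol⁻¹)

Product: Φ × n_abs = 0.405 × 1.17×10⁻⁵ = 4.739×10⁻⁶ mol.
As a count: 4.739×10⁻⁶ × 6.022×10²³ = 2.85×10¹⁸.

2.85×10¹⁸ molecules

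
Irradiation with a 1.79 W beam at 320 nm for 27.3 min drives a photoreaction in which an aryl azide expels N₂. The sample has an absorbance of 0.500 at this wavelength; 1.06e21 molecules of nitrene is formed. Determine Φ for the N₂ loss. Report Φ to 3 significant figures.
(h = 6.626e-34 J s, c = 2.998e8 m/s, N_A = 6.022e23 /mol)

Φ = 0.328

Product: 1.06e21 / 6.022e23 = 0.001760 mol.
Photon energy at 320 nm: hc/λ = (6.626e-34)(2.998e8)/(320e-9) = 6.208e-19 J.
Energy delivered: (1.79 W)(1638 s) = 2932 J.
Photons incident: 2932 / 6.208e-19 = 4.723e21, i.e. 4.723e21/6.022e23 = 0.007843 mol.
Fraction absorbed: 1 − 10^(−0.500) = 0.6838.
Photons absorbed: 0.6838 × 0.007843 = 0.005363 mol.
Φ = 0.001760 mol / 0.005363 mol photons = 0.328.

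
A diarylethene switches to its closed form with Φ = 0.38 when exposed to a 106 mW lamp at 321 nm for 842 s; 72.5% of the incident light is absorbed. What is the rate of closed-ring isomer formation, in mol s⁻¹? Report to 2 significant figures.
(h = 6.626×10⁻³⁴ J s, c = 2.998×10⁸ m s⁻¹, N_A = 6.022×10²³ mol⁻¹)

7.8×10⁻⁸ mol s⁻¹

Photon energy at 321 nm: hc/λ = (6.626×10⁻³⁴)(2.998×10⁸)/(321×10⁻⁹) = 6.188×10⁻¹⁹ J.
Energy delivered: (106 mW)(842 s) = 89.25 J.
Photons incident: 89.25 / 6.188×10⁻¹⁹ = 1.442×10²⁰, i.e. 1.442×10²⁰/6.022×10²³ = 2.395×10⁻⁴ mol.
Photons absorbed: 0.725 × 2.395×10⁻⁴ = 1.736×10⁻⁴ mol.
Product formed: 0.38 × 1.736×10⁻⁴ = 6.597×10⁻⁵ mol.
Rate: 6.597×10⁻⁵ / 842 s = 7.8×10⁻⁸ mol s⁻¹.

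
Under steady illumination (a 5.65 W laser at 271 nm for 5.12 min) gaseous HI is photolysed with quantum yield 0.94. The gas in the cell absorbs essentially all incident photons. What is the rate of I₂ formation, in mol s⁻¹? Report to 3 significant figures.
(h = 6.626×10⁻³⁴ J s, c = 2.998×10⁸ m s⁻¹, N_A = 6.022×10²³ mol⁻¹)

Photon energy at 271 nm: hc/λ = (6.626×10⁻³⁴)(2.998×10⁸)/(271×10⁻⁹) = 7.330×10⁻¹⁹ J.
Energy delivered: (5.65 W)(307.2 s) = 1736 J.
Photons incident: 1736 / 7.330×10⁻¹⁹ = 2.368×10²¹, i.e. 2.368×10²¹/6.022×10²³ = 0.003932 mol.
Product formed: 0.94 × 0.003932 = 0.003696 mol.
Rate: 0.003696 / 307.2 s = 1.20×10⁻⁵ mol s⁻¹.

1.20×10⁻⁵ mol s⁻¹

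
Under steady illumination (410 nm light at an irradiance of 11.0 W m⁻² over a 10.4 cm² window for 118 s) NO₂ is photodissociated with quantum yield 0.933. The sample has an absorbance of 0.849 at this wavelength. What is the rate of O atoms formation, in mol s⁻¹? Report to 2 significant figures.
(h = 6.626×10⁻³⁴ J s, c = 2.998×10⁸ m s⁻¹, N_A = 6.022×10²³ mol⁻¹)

Photon energy at 410 nm: hc/λ = (6.626×10⁻³⁴)(2.998×10⁸)/(410×10⁻⁹) = 4.845×10⁻¹⁹ J.
Energy delivered: (11.0 W m⁻²)(10.4×10⁻⁴ m²)(118 s) = 1.350 J.
Photons incident: 1.350 / 4.845×10⁻¹⁹ = 2.786×10¹⁸, i.e. 2.786×10¹⁸/6.022×10²³ = 4.626×10⁻⁶ mol.
Fraction absorbed: 1 − 10^(−0.849) = 0.8584.
Photons absorbed: 0.8584 × 4.626×10⁻⁶ = 3.971×10⁻⁶ mol.
Product formed: 0.933 × 3.971×10⁻⁶ = 3.705×10⁻⁶ mol.
Rate: 3.705×10⁻⁶ / 118 s = 3.1×10⁻⁸ mol s⁻¹.

3.1×10⁻⁸ mol s⁻¹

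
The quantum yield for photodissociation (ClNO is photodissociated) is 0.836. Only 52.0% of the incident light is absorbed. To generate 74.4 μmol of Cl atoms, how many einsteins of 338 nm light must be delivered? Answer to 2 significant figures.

1.7×10⁻⁴ einstein

Product: 74.4 μmol = 7.44×10⁻⁵ mol.
Photons that must be absorbed: 7.44×10⁻⁵ / 0.836 = 8.900×10⁻⁵ mol.
Incident photons needed: 8.900×10⁻⁵ / 0.520 = 1.712×10⁻⁴ mol.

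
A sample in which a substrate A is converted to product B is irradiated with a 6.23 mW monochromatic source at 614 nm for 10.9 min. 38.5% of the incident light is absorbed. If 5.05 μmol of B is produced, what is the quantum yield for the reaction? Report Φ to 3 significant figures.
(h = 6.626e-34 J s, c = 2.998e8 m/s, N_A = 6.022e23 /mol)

Φ = 0.627

Product: 5.05 μmol = 5.05e-6 mol.
Photon energy at 614 nm: hc/λ = (6.626e-34)(2.998e8)/(614e-9) = 3.235e-19 J.
Energy delivered: (6.23 mW)(654 s) = 4.074 J.
Photons incident: 4.074 / 3.235e-19 = 1.259e19, i.e. 1.259e19/6.022e23 = 2.091e-5 mol.
Photons absorbed: 0.385 × 2.091e-5 = 8.050e-6 mol.
Φ = 5.05e-6 mol / 8.050e-6 mol photons = 0.627.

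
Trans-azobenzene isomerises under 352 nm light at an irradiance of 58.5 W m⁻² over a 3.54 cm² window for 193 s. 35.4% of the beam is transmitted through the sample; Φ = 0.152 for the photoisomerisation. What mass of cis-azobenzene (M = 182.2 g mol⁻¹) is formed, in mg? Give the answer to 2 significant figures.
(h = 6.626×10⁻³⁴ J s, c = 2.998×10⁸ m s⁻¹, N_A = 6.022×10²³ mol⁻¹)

0.21 mg

Photon energy at 352 nm: hc/λ = (6.626×10⁻³⁴)(2.998×10⁸)/(352×10⁻⁹) = 5.643×10⁻¹⁹ J.
Energy delivered: (58.5 W m⁻²)(3.54×10⁻⁴ m²)(193 s) = 3.997 J.
Photons incident: 3.997 / 5.643×10⁻¹⁹ = 7.083×10¹⁸, i.e. 7.083×10¹⁸/6.022×10²³ = 1.176×10⁻⁵ mol.
Fraction absorbed: 1 − 35.4/100 = 0.6460.
Photons absorbed: 0.6460 × 1.176×10⁻⁵ = 7.597×10⁻⁶ mol.
Product: Φ × n_abs = 0.152 × 7.597×10⁻⁶ = 1.155×10⁻⁶ mol.
Mass: 1.155×10⁻⁶ × 182.2 = 2.104×10⁻⁴ g = 0.21 mg.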